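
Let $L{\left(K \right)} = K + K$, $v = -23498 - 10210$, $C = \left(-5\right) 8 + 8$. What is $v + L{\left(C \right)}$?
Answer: $-33772$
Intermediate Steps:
$C = -32$ ($C = -40 + 8 = -32$)
$v = -33708$
$L{\left(K \right)} = 2 K$
$v + L{\left(C \right)} = -33708 + 2 \left(-32\right) = -33708 - 64 = -33772$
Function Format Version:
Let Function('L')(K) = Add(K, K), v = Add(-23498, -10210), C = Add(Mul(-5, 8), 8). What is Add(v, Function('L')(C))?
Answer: -33772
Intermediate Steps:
C = -32 (C = Add(-40, 8) = -32)
v = -33708
Function('L')(K) = Mul(2, K)
Add(v, Function('L')(C)) = Add(-33708, Mul(2, -32)) = Add(-33708, -64) = -33772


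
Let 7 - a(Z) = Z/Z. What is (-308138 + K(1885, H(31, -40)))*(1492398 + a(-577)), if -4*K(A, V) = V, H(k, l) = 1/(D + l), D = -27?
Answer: -30811047338283/67 ≈ -4.5987e+11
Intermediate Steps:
H(k, l) = 1/(-27 + l)
K(A, V) = -V/4
a(Z) = 6 (a(Z) = 7 - Z/Z = 7 - 1*1 = 7 - 1 = 6)
(-308138 + K(1885, H(31, -40)))*(1492398 + a(-577)) = (-308138 - 1/(4*(-27 - 40)))*(1492398 + 6) = (-308138 - ¼/(-67))*1492404 = (-308138 - ¼*(-1/67))*1492404 = (-308138 + 1/268)*1492404 = -82580983/268*1492404 = -30811047338283/67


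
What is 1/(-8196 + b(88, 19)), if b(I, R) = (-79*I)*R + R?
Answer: -1/140265 ≈ -7.1294e-6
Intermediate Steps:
b(I, R) = R - 79*I*R (b(I, R) = -79*I*R + R = R - 79*I*R)
1/(-8196 + b(88, 19)) = 1/(-8196 + 19*(1 - 79*88)) = 1/(-8196 + 19*(1 - 6952)) = 1/(-8196 + 19*(-6951)) = 1/(-8196 - 132069) = 1/(-140265) = -1/140265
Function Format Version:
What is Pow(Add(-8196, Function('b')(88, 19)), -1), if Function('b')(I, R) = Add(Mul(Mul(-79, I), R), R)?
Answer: Rational(-1, 140265) ≈ -7.1294e-6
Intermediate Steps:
Function('b')(I, R) = Add(R, Mul(-79, I, R)) (Function('b')(I, R) = Add(Mul(-79, I, R), R) = Add(R, Mul(-79, I, R)))
Pow(Add(-8196, Function('b')(88, 19)), -1) = Pow(Add(-8196, Mul(19, Add(1, Mul(-79, 88)))), -1) = Pow(Add(-8196, Mul(19, Add(1, -6952))), -1) = Pow(Add(-8196, Mul(19, -6951)), -1) = Pow(Add(-8196, -132069), -1) = Pow(-140265, -1) = Rational(-1, 140265)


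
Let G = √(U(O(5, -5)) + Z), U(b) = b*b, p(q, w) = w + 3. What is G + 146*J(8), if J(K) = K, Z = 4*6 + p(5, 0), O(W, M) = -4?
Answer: 1168 + √43 ≈ 1174.6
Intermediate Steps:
p(q, w) = 3 + w
U(b) = b²
Z = 27 (Z = 4*6 + (3 + 0) = 24 + 3 = 27)
G = √43 (G = √((-4)² + 27) = √(16 + 27) = √43 ≈ 6.5574)
G + 146*J(8) = √43 + 146*8 = √43 + 1168 = 1168 + √43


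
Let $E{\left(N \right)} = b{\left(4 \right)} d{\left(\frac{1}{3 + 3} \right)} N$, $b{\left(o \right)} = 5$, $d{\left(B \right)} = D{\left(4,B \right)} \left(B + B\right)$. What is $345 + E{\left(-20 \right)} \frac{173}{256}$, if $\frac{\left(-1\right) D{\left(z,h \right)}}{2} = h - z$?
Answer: $\frac{99245}{576} \approx 172.3$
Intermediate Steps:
$D{\left(z,h \right)} = - 2 h + 2 z$ ($D{\left(z,h \right)} = - 2 \left(h - z\right) = - 2 h + 2 z$)
$d{\left(B \right)} = 2 B \left(8 - 2 B\right)$ ($d{\left(B \right)} = \left(- 2 B + 2 \cdot 4\right) \left(B + B\right) = \left(- 2 B + 8\right) 2 B = \left(8 - 2 B\right) 2 B = 2 B \left(8 - 2 B\right)$)
$E{\left(N \right)} = \frac{115 N}{9}$ ($E{\left(N \right)} = 5 \frac{4 \left(4 - \frac{1}{3 + 3}\right)}{3 + 3} N = 5 \frac{4 \left(4 - \frac{1}{6}\right)}{6} N = 5 \cdot 4 \cdot \frac{1}{6} \left(4 - \frac{1}{6}\right) N = 5 \cdot 4 \cdot \frac{1}{6} \cdot \frac{23}{6} N = 5 \cdot \frac{23}{9} N = \frac{115 N}{9}$)
$345 + E{\left(-20 \right)} \frac{173}{256} = 345 + \frac{115}{9} \left(-20\right) \frac{173}{256} = 345 - \frac{2300 \cdot 173 \cdot \frac{1}{256}}{9} = 345 - \frac{99475}{576} = \frac{99245}{576}$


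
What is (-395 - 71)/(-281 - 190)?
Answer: 466/471 ≈ 0.98938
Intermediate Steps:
(-395 - 71)/(-281 - 190) = -466/(-471) = -466*(-1/471) = 466/471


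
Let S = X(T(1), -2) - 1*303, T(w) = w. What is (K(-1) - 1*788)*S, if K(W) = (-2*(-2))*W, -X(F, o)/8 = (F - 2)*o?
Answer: 252648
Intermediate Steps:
X(F, o) = -8*o*(-2 + F) (X(F, o) = -8*(F - 2)*o = -8*(-2 + F)*o = -8*o*(-2 + F))
K(W) = 4*W
S = -319 (S = 8*(-2)*(2 - 1*1) - 1*303 = 8*(-2)*(2 - 1) - 303 = 8*(-2)*1 - 303 = -16 - 303 = -319)
(K(-1) - 1*788)*S = (4*(-1) - 1*788)*(-319) = (-4 - 788)*(-319) = -792*(-319) = 252648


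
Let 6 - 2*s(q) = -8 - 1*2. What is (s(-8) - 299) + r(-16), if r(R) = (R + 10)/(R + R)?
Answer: -4653/16 ≈ -290.81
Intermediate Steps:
s(q) = 8 (s(q) = 3 - (-8 - 1*2)/2 = 3 - (-8 - 2)/2 = 3 - 1/2*(-10) = 3 + 5 = 8)
r(R) = (10 + R)/(2*R) (r(R) = (10 + R)/((2*R)) = (10 + R)*(1/(2*R)) = (10 + R)/(2*R))
(s(-8) - 299) + r(-16) = (8 - 299) + (1/2)*(10 - 16)/(-16) = -291 + (1/2)*(-1/16)*(-6) = -291 + 3/16 = -4653/16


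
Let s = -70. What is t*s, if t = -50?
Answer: 3500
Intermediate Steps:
t*s = -50*(-70) = 3500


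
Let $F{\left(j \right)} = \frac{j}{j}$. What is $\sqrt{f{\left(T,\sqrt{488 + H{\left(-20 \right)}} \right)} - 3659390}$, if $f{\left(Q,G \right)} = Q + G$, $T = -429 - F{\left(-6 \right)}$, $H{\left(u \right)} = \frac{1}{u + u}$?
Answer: $\frac{\sqrt{-365982000 + 5 \sqrt{195190}}}{10} \approx 1913.1 i$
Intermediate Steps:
$F{\left(j \right)} = 1$
$H{\left(u \right)} = \frac{1}{2 u}$
$T = -430$ ($T = -429 - 1 = -430$)
$f{\left(Q,G \right)} = G + Q$
$\sqrt{f{\left(T,\sqrt{488 + H{\left(-20 \right)}} \right)} - 3659390} = \sqrt{\left(\sqrt{488 + \frac{1}{2 \left(-20\right)}} - 430\right) - 3659390} = \sqrt{\left(\sqrt{488 + \frac{1}{2} \left(- \frac{1}{20}\right)} - 430\right) - 3659390} = \sqrt{\left(\sqrt{488 - \frac{1}{40}} - 430\right) - 3659390} = \sqrt{\left(\sqrt{\frac{19519}{40}} - 430\right) - 3659390} = \sqrt{\left(\frac{\sqrt{195190}}{20} - 430\right) - 3659390} = \sqrt{\left(-430 + \frac{\sqrt{195190}}{20}\right) - 3659390} = \sqrt{-3659820 + \frac{\sqrt{195190}}{20}}$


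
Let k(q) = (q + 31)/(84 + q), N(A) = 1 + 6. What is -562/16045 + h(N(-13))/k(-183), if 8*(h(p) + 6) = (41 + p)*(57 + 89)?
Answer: 690935213/1219420 ≈ 566.61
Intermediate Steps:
N(A) = 7
k(q) = (31 + q)/(84 + q)
h(p) = 2969/4 + 73*p/4 (h(p) = -6 + ((41 + p)*(57 + 89))/8 = -6 + ((41 + p)*146)/8 = -6 + (5986 + 146*p)/8 = -6 + (2993/4 + 73*p/4) = 2969/4 + 73*p/4)
-562/16045 + h(N(-13))/k(-183) = -562/16045 + (2969/4 + (73/4)*7)/(((31 - 183)/(84 - 183))) = -562*1/16045 + (2969/4 + 511/4)/((-152/(-99))) = -562/16045 + 870/((-1/99*(-152))) = -562/16045 + 870/(152/99) = -562/16045 + 870*(99/152) = -562/16045 + 43065/76 = 690935213/1219420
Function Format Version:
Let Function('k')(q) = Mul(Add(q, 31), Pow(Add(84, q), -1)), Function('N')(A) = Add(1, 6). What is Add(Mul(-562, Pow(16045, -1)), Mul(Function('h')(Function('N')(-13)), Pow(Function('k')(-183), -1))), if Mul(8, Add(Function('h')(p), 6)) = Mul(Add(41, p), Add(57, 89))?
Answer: Rational(690935213, 1219420) ≈ 566.61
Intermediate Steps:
Function('N')(A) = 7
Function('k')(q) = Mul(Pow(Add(84, q), -1), Add(31, q)) (Function('k')(q) = Mul(Add(31, q), Pow(Add(84, q), -1)) = Mul(Pow(Add(84, q), -1), Add(31, q)))
Function('h')(p) = Add(Rational(2969, 4), Mul(Rational(73, 4), p)) (Function('h')(p) = Add(-6, Mul(Rational(1, 8), Mul(Add(41, p), Add(57, 89)))) = Add(-6, Mul(Rational(1, 8), Mul(Add(41, p), 146))) = Add(-6, Mul(Rational(1, 8), Add(5986, Mul(146, p)))) = Add(-6, Add(Rational(2993, 4), Mul(Rational(73, 4), p))) = Add(Rational(2969, 4), Mul(Rational(73, 4), p)))
Add(Mul(-562, Pow(16045, -1)), Mul(Function('h')(Function('N')(-13)), Pow(Function('k')(-183), -1))) = Add(Mul(-562, Pow(16045, -1)), Mul(Add(Rational(2969, 4), Mul(Rational(73, 4), 7)), Pow(Mul(Pow(Add(84, -183), -1), Add(31, -183)), -1))) = Add(Mul(-562, Rational(1, 16045)), Mul(Add(Rational(2969, 4), Rational(511, 4)), Pow(Mul(Pow(-99, -1), -152), -1))) = Add(Rational(-562, 16045), Mul(870, Pow(Mul(Rational(-1, 99), -152), -1))) = Add(Rational(-562, 16045), Mul(870, Pow(Rational(152, 99), -1))) = Add(Rational(-562, 16045), Mul(870, Rational(99, 152))) = Add(Rational(-562, 16045), Rational(43065, 76)) = Rational(690935213, 1219420)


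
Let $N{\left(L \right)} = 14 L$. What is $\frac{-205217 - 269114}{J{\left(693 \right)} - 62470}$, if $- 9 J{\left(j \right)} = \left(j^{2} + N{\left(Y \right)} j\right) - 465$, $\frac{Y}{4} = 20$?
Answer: $\frac{1422993}{606058} \approx 2.3479$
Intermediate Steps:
$Y = 80$ ($Y = 4 \cdot 20 = 80$)
$J{\left(j \right)} = \frac{155}{3} - \frac{1120 j}{9} - \frac{j^{2}}{9}$ ($J{\left(j \right)} = - \frac{\left(j^{2} + 14 \cdot 80 j\right) - 465}{9} = - \frac{\left(j^{2} + 1120 j\right) - 465}{9} = - \frac{-465 + j^{2} + 1120 j}{9} = \frac{155}{3} - \frac{1120 j}{9} - \frac{j^{2}}{9}$)
$\frac{-205217 - 269114}{J{\left(693 \right)} - 62470} = \frac{-205217 - 269114}{\left(\frac{155}{3} - 86240 - \frac{693^{2}}{9}\right) - 62470} = - \frac{474331}{\left(\frac{155}{3} - 86240 - 53361\right) - 62470} = - \frac{474331}{- \frac{418648}{3} - 62470} = - \frac{474331}{- \frac{606058}{3}} = \left(-474331\right) \left(- \frac{3}{606058}\right) = \frac{1422993}{606058}$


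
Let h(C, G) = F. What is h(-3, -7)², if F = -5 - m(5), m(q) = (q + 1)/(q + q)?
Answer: 784/25 ≈ 31.360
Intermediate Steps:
m(q) = (1 + q)/(2*q) (m(q) = (1 + q)/((2*q)) = (1 + q)*(1/(2*q)) = (1 + q)/(2*q))
F = -28/5 (F = -5 - (1 + 5)/(2*5) = -5 - 6/(2*5) = -5 - 1*⅗ = -5 - ⅗ = -28/5 ≈ -5.6000)
h(C, G) = -28/5
h(-3, -7)² = (-28/5)² = 784/25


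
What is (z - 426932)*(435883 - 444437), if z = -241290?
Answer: 5715970988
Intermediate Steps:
(z - 426932)*(435883 - 444437) = (-241290 - 426932)*(435883 - 444437) = -668222*(-8554) = 5715970988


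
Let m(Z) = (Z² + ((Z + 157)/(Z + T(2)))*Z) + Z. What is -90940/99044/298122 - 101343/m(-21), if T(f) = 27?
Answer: 374046819385823/206690367576 ≈ 1809.7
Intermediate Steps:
m(Z) = Z + Z² + Z*(157 + Z)/(27 + Z) (m(Z) = (Z² + ((Z + 157)/(Z + 27))*Z) + Z = (Z² + ((157 + Z)/(27 + Z))*Z) + Z = (Z² + Z*(157 + Z)/(27 + Z)) + Z = Z + Z² + Z*(157 + Z)/(27 + Z))
-90940/99044/298122 - 101343/m(-21) = -90940/99044/298122 - 101343*(-(27 - 21)/(21*(184 + (-21)² + 29*(-21)))) = -90940*1/99044*(1/298122) - 101343*(-2/(7*(184 + 441 - 609))) = -22735/24761*1/298122 - 101343/((-21*⅙*16)) = -22735/7381798842 - 101343/(-56) = -22735/7381798842 - 101343*(-1/56) = -22735/7381798842 + 101343/56 = 374046819385823/206690367576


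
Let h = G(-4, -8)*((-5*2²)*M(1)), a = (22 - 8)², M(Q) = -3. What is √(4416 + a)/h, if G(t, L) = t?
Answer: -√1153/120 ≈ -0.28297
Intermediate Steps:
a = 196 (a = 14² = 196)
h = -240 (h = -4*(-5*2²)*(-3) = -4*(-5*4)*(-3) = -(-80)*(-3) = -4*60 = -240)
√(4416 + a)/h = √(4416 + 196)/(-240) = √4612*(-1/240) = (2*√1153)*(-1/240) = -√1153/120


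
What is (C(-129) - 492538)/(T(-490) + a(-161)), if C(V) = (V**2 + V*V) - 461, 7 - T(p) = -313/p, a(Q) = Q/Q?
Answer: -225261330/3607 ≈ -62451.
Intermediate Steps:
a(Q) = 1
T(p) = 7 + 313/p (T(p) = 7 - (-313)/p = 7 + 313/p)
C(V) = -461 + 2*V**2 (C(V) = (V**2 + V**2) - 461 = 2*V**2 - 461 = -461 + 2*V**2)
(C(-129) - 492538)/(T(-490) + a(-161)) = ((-461 + 2*(-129)**2) - 492538)/((7 + 313/(-490)) + 1) = ((-461 + 2*16641) - 492538)/((7 + 313*(-1/490)) + 1) = ((-461 + 33282) - 492538)/((7 - 313/490) + 1) = (32821 - 492538)/(3117/490 + 1) = -459717/3607/490 = -459717*490/3607 = -225261330/3607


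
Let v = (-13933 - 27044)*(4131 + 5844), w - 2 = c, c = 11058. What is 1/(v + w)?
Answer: -1/408734515 ≈ -2.4466e-9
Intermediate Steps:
w = 11060 (w = 2 + 11058 = 11060)
v = -408745575 (v = -40977*9975 = -408745575)
1/(v + w) = 1/(-408745575 + 11060) = 1/(-408734515) = -1/408734515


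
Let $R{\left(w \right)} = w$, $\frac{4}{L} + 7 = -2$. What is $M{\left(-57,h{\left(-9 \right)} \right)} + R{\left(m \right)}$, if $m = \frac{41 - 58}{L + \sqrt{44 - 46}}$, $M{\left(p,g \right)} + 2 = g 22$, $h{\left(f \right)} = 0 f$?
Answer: $\frac{128}{89} + \frac{1377 i \sqrt{2}}{178} \approx 1.4382 + 10.94 i$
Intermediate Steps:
$h{\left(f \right)} = 0$
$L = - \frac{4}{9}$ ($L = \frac{4}{-7 - 2} = \frac{4}{-9} = 4 \left(- \frac{1}{9}\right) = - \frac{4}{9} \approx -0.44444$)
$M{\left(p,g \right)} = -2 + 22 g$ ($M{\left(p,g \right)} = -2 + g 22 = -2 + 22 g$)
$m = - \frac{17}{- \frac{4}{9} + i \sqrt{2}}$ ($m = \frac{41 - 58}{- \frac{4}{9} + \sqrt{44 - 46}} = - \frac{17}{- \frac{4}{9} + \sqrt{-2}} = - \frac{17}{- \frac{4}{9} + i \sqrt{2}} \approx 3.4382 + 10.94 i$)
$M{\left(-57,h{\left(-9 \right)} \right)} + R{\left(m \right)} = \left(-2 + 22 \cdot 0\right) + \left(\frac{306}{89} + \frac{1377 i \sqrt{2}}{178}\right) = \left(-2 + 0\right) + \left(\frac{306}{89} + \frac{1377 i \sqrt{2}}{178}\right) = -2 + \left(\frac{306}{89} + \frac{1377 i \sqrt{2}}{178}\right) = \frac{128}{89} + \frac{1377 i \sqrt{2}}{178}$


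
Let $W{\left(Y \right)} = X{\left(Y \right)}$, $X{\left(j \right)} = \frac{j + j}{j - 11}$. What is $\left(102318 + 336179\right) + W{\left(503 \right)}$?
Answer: $\frac{107870765}{246} \approx 4.385 \cdot 10^{5}$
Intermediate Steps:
$X{\left(j \right)} = \frac{2 j}{-11 + j}$
$W{\left(Y \right)} = \frac{2 Y}{-11 + Y}$
$\left(102318 + 336179\right) + W{\left(503 \right)} = \left(102318 + 336179\right) + 2 \cdot 503 \frac{1}{-11 + 503} = 438497 + 2 \cdot 503 \cdot \frac{1}{492} = 438497 + \frac{503}{246} = \frac{107870765}{246}$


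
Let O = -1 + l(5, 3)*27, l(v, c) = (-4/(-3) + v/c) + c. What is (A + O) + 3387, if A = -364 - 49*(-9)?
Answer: 3625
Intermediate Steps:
A = 77 (A = -364 - 1*(-441) = -364 + 441 = 77)
l(v, c) = 4/3 + c + v/c (l(v, c) = (-4*(-1/3) + v/c) + c = (4/3 + v/c) + c = 4/3 + c + v/c)
O = 161 (O = -1 + (4/3 + 3 + 5/3)*27 = -1 + 6*27 = -1 + 162 = 161)
(A + O) + 3387 = (77 + 161) + 3387 = 238 + 3387 = 3625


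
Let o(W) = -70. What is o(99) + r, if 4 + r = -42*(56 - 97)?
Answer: 1648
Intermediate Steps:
r = 1718 (r = -4 - 42*(56 - 97) = -4 - 42*(-41) = -4 + 1722 = 1718)
o(99) + r = -70 + 1718 = 1648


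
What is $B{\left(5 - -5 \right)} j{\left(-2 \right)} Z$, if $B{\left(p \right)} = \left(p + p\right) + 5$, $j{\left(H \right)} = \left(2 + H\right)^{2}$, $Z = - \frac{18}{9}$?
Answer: $0$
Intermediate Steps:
$Z = -2$ ($Z = \left(-18\right) \frac{1}{9} = -2$)
$B{\left(p \right)} = 5 + 2 p$ ($B{\left(p \right)} = 2 p + 5 = 5 + 2 p$)
$B{\left(5 - -5 \right)} j{\left(-2 \right)} Z = \left(5 + 2 \left(5 - -5\right)\right) \left(2 - 2\right)^{2} \left(-2\right) = \left(5 + 2 \left(5 + 5\right)\right) 0^{2} \left(-2\right) = \left(5 + 2 \cdot 10\right) 0 \left(-2\right) = \left(5 + 20\right) 0 \left(-2\right) = 25 \cdot 0 \left(-2\right) = 0 \left(-2\right) = 0$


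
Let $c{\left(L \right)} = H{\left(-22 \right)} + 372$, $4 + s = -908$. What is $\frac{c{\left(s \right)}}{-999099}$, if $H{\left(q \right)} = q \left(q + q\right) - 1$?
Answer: $- \frac{1339}{999099} \approx -0.0013402$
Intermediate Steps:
$s = -912$ ($s = -4 - 908 = -912$)
$H{\left(q \right)} = -1 + 2 q^{2}$ ($H{\left(q \right)} = q 2 q - 1 = 2 q^{2} - 1 = -1 + 2 q^{2}$)
$c{\left(L \right)} = 1339$ ($c{\left(L \right)} = \left(-1 + 2 \left(-22\right)^{2}\right) + 372 = \left(-1 + 2 \cdot 484\right) + 372 = \left(-1 + 968\right) + 372 = 967 + 372 = 1339$)
$\frac{c{\left(s \right)}}{-999099} = \frac{1339}{-999099} = 1339 \left(- \frac{1}{999099}\right) = - \frac{1339}{999099}$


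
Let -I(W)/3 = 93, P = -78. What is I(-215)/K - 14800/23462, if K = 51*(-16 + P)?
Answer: -10734217/18746138 ≈ -0.57261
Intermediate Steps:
I(W) = -279 (I(W) = -3*93 = -279)
K = -4794 (K = 51*(-16 - 78) = 51*(-94) = -4794)
I(-215)/K - 14800/23462 = -279/(-4794) - 14800/23462 = -279*(-1/4794) - 14800*1/23462 = 93/1598 - 7400/11731 = -10734217/18746138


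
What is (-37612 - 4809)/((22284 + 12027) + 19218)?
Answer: -42421/53529 ≈ -0.79249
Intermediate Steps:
(-37612 - 4809)/((22284 + 12027) + 19218) = -42421/(34311 + 19218) = -42421/53529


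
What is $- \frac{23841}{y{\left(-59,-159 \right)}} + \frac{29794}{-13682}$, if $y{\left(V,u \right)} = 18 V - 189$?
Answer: $\frac{16051126}{950899} \approx 16.88$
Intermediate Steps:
$y{\left(V,u \right)} = -189 + 18 V$
$- \frac{23841}{y{\left(-59,-159 \right)}} + \frac{29794}{-13682} = - \frac{23841}{-189 + 18 \left(-59\right)} + \frac{29794}{-13682} = - \frac{23841}{-189 - 1062} + 29794 \left(- \frac{1}{13682}\right) = - \frac{23841}{-1251} - \frac{14897}{6841} = \left(-23841\right) \left(- \frac{1}{1251}\right) - \frac{14897}{6841} = \frac{2649}{139} - \frac{14897}{6841} = \frac{16051126}{950899}$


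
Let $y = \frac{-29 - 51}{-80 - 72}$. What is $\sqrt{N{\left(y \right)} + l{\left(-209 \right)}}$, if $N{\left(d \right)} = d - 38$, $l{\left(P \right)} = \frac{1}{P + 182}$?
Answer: $\frac{i \sqrt{1096851}}{171} \approx 6.1246 i$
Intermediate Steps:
$y = \frac{10}{19}$ ($y = - \frac{80}{-152} = \left(-80\right) \left(- \frac{1}{152}\right) = \frac{10}{19} \approx 0.52632$)
$l{\left(P \right)} = \frac{1}{182 + P}$
$N{\left(d \right)} = -38 + d$
$\sqrt{N{\left(y \right)} + l{\left(-209 \right)}} = \sqrt{\left(-38 + \frac{10}{19}\right) + \frac{1}{182 - 209}} = \sqrt{- \frac{712}{19} + \frac{1}{-27}} = \sqrt{- \frac{712}{19} - \frac{1}{27}} = \sqrt{- \frac{19243}{513}} = \frac{i \sqrt{1096851}}{171}$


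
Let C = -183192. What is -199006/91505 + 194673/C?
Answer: -18089953339/5587661320 ≈ -3.2375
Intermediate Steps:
-199006/91505 + 194673/C = -199006/91505 + 194673/(-183192) = -199006*1/91505 + 194673*(-1/183192) = -199006/91505 - 64891/61064 = -18089953339/5587661320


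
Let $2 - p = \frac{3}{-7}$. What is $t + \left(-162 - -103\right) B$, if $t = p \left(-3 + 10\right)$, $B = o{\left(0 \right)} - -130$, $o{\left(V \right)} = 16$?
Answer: $-8597$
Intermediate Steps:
$p = \frac{17}{7}$ ($p = 2 - \frac{3}{-7} = 2 - 3 \left(- \frac{1}{7}\right) = 2 - - \frac{3}{7} = 2 + \frac{3}{7} = \frac{17}{7} \approx 2.4286$)
$B = 146$ ($B = 16 - -130 = 16 + 130 = 146$)
$t = 17$ ($t = \frac{17 \left(-3 + 10\right)}{7} = \frac{17}{7} \cdot 7 = 17$)
$t + \left(-162 - -103\right) B = 17 + \left(-162 - -103\right) 146 = 17 + \left(-162 + 103\right) 146 = 17 - 8614 = -8597$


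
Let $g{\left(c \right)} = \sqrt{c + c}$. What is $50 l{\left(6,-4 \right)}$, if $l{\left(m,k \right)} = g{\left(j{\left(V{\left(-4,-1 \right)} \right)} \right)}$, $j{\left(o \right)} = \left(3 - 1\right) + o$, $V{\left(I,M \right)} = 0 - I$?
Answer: $100 \sqrt{3} \approx 173.21$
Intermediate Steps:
$V{\left(I,M \right)} = - I$
$j{\left(o \right)} = 2 + o$
$g{\left(c \right)} = \sqrt{2} \sqrt{c}$ ($g{\left(c \right)} = \sqrt{2 c} = \sqrt{2} \sqrt{c}$)
$l{\left(m,k \right)} = 2 \sqrt{3}$ ($l{\left(m,k \right)} = \sqrt{2} \sqrt{2 - -4} = \sqrt{2} \sqrt{2 + 4} = \sqrt{2} \sqrt{6} = 2 \sqrt{3}$)
$50 l{\left(6,-4 \right)} = 50 \cdot 2 \sqrt{3} = 100 \sqrt{3}$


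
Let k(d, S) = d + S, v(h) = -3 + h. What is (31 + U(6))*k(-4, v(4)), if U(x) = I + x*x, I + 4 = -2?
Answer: -183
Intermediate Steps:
I = -6 (I = -4 - 2 = -6)
U(x) = -6 + x**2 (U(x) = -6 + x*x = -6 + x**2)
k(d, S) = S + d
(31 + U(6))*k(-4, v(4)) = (31 + (-6 + 6**2))*((-3 + 4) - 4) = (31 + (-6 + 36))*(1 - 4) = (31 + 30)*(-3) = 61*(-3) = -183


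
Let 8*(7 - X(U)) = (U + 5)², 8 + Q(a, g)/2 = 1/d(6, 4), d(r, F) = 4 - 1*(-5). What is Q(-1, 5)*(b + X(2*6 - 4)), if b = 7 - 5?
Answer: 6887/36 ≈ 191.31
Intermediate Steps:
d(r, F) = 9 (d(r, F) = 4 + 5 = 9)
b = 2
Q(a, g) = -142/9 (Q(a, g) = -16 + 2/9 = -142/9)
X(U) = 7 - (5 + U)²/8 (X(U) = 7 - (U + 5)²/8 = 7 - (5 + U)²/8)
Q(-1, 5)*(b + X(2*6 - 4)) = -142*(2 + (7 - (5 + (2*6 - 4))²/8))/9 = -142*(2 + (7 - (5 + (12 - 4))²/8))/9 = -142*(2 + (7 - (5 + 8)²/8))/9 = -142*(2 + (7 - ⅛*13²))/9 = -142*(2 + (7 - ⅛*169))/9 = -142*(2 + (7 - 169/8))/9 = -142*(2 - 113/8)/9 = -142/9*(-97/8) = 6887/36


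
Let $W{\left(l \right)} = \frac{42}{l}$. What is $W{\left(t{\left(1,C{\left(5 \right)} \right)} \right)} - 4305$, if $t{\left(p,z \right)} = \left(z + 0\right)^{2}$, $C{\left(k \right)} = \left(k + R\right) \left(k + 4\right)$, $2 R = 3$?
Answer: $- \frac{19643659}{4563} \approx -4305.0$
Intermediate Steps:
$R = \frac{3}{2}$ ($R = \frac{1}{2} \cdot 3 = \frac{3}{2} \approx 1.5$)
$C{\left(k \right)} = \left(4 + k\right) \left(\frac{3}{2} + k\right)$ ($C{\left(k \right)} = \left(k + \frac{3}{2}\right) \left(k + 4\right) = \left(\frac{3}{2} + k\right) \left(4 + k\right) = \left(4 + k\right) \left(\frac{3}{2} + k\right)$)
$t{\left(p,z \right)} = z^{2}$
$W{\left(t{\left(1,C{\left(5 \right)} \right)} \right)} - 4305 = \frac{42}{\left(6 + 5^{2} + \frac{11}{2} \cdot 5\right)^{2}} - 4305 = \frac{42}{\left(6 + 25 + \frac{55}{2}\right)^{2}} - 4305 = \frac{42}{\left(\frac{117}{2}\right)^{2}} - 4305 = \frac{42}{\frac{13689}{4}} - 4305 = 42 \cdot \frac{4}{13689} - 4305 = \frac{56}{4563} - 4305 = - \frac{19643659}{4563}$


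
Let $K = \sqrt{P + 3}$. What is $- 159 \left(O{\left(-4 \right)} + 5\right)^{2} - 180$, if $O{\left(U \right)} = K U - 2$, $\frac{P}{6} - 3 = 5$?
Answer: $-131355 + 3816 \sqrt{51} \approx -1.041 \cdot 10^{5}$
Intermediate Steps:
$P = 48$ ($P = 18 + 6 \cdot 5 = 18 + 30 = 48$)
$K = \sqrt{51}$ ($K = \sqrt{48 + 3} = \sqrt{51} \approx 7.1414$)
$O{\left(U \right)} = -2 + U \sqrt{51}$ ($O{\left(U \right)} = \sqrt{51} U - 2 = U \sqrt{51} - 2 = -2 + U \sqrt{51}$)
$- 159 \left(O{\left(-4 \right)} + 5\right)^{2} - 180 = - 159 \left(\left(-2 - 4 \sqrt{51}\right) + 5\right)^{2} - 180 = - 159 \left(3 - 4 \sqrt{51}\right)^{2} - 180 = -180 - 159 \left(3 - 4 \sqrt{51}\right)^{2}$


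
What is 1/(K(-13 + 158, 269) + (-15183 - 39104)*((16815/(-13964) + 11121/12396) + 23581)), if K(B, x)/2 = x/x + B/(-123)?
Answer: -887125938/1135632162322568471 ≈ -7.8117e-10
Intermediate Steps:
K(B, x) = 2 - 2*B/123 (K(B, x) = 2*(x/x + B/(-123)) = 2*(1 + B*(-1/123)) = 2*(1 - B/123) = 2 - 2*B/123)
1/(K(-13 + 158, 269) + (-15183 - 39104)*((16815/(-13964) + 11121/12396) + 23581)) = 1/((2 - 2*(-13 + 158)/123) + (-15183 - 39104)*((16815/(-13964) + 11121/12396) + 23581)) = 1/((2 - 2/123*145) - 54287*((16815*(-1/13964) + 11121*(1/12396)) + 23581)) = 1/((2 - 290/123) - 54287*((-16815/13964 + 3707/4132) + 23581)) = 1/(-44/123 - 54287*(-2214379/7212406 + 23581)) = 1/(-44/123 - 54287*170073531507/7212406) = 1/(-44/123 - 9232781804920509/7212406) = 1/(-1135632162322568471/887125938) = -887125938/1135632162322568471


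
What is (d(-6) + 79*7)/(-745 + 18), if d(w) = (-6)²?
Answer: -589/727 ≈ -0.81018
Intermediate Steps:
d(w) = 36
(d(-6) + 79*7)/(-745 + 18) = (36 + 79*7)/(-745 + 18) = (36 + 553)/(-727) = 589*(-1/727) = -589/727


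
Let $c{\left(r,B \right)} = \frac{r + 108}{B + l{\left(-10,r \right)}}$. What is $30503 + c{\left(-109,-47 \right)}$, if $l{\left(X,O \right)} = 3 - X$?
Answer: $\frac{1037103}{34} \approx 30503.0$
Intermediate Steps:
$c{\left(r,B \right)} = \frac{108 + r}{13 + B}$ ($c{\left(r,B \right)} = \frac{r + 108}{B + \left(3 - -10\right)} = \frac{108 + r}{B + \left(3 + 10\right)} = \frac{108 + r}{B + 13} = \frac{108 + r}{13 + B}$)
$30503 + c{\left(-109,-47 \right)} = 30503 + \frac{108 - 109}{13 - 47} = 30503 + \frac{1}{-34} \left(-1\right) = 30503 - - \frac{1}{34} = 30503 + \frac{1}{34} = \frac{1037103}{34}$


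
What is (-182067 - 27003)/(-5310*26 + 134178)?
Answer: 34845/647 ≈ 53.856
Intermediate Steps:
(-182067 - 27003)/(-5310*26 + 134178) = -209070/(-138060 + 134178) = -209070/(-3882) = -209070*(-1/3882) = 34845/647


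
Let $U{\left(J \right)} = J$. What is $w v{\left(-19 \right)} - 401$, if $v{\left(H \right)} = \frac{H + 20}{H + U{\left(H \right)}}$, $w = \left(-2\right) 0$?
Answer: $-401$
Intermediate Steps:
$w = 0$
$v{\left(H \right)} = \frac{20 + H}{2 H}$ ($v{\left(H \right)} = \frac{H + 20}{H + H} = \frac{20 + H}{2 H}$)
$w v{\left(-19 \right)} - 401 = 0 \frac{20 - 19}{2 \left(-19\right)} - 401 = 0 \cdot \frac{1}{2} \left(- \frac{1}{19}\right) 1 - 401 = 0 \left(- \frac{1}{38}\right) - 401 = 0 - 401 = -401$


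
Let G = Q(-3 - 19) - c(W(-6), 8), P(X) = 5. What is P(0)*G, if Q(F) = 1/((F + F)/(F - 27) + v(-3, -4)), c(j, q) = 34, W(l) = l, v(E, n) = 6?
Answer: -57215/338 ≈ -169.28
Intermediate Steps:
Q(F) = 1/(6 + 2*F/(-27 + F)) (Q(F) = 1/((F + F)/(F - 27) + 6) = 1/((2*F)/(-27 + F) + 6) = 1/(2*F/(-27 + F) + 6) = 1/(6 + 2*F/(-27 + F)))
G = -11443/338 (G = (-27 + (-3 - 19))/(2*(-81 + 4*(-3 - 19))) - 1*34 = (-27 - 22)/(2*(-81 + 4*(-22))) - 34 = (½)*(-49)/(-81 - 88) - 34 = (½)*(-49)/(-169) - 34 = (½)*(-1/169)*(-49) - 34 = 49/338 - 34 = -11443/338 ≈ -33.855)
P(0)*G = 5*(-11443/338) = -57215/338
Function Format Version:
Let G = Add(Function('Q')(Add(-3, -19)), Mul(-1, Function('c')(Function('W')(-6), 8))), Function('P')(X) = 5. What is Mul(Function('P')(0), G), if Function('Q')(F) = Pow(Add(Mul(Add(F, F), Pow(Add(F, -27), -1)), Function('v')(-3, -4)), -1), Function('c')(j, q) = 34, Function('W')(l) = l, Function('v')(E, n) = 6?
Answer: Rational(-57215, 338) ≈ -169.28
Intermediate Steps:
Function('Q')(F) = Pow(Add(6, Mul(2, F, Pow(Add(-27, F), -1))), -1) (Function('Q')(F) = Pow(Add(Mul(Add(F, F), Pow(Add(F, -27), -1)), 6), -1) = Pow(Add(Mul(Mul(2, F), Pow(Add(-27, F), -1)), 6), -1) = Pow(Add(Mul(2, F, Pow(Add(-27, F), -1)), 6), -1) = Pow(Add(6, Mul(2, F, Pow(Add(-27, F), -1))), -1))
G = Rational(-11443, 338) (G = Add(Mul(Rational(1, 2), Pow(Add(-81, Mul(4, Add(-3, -19))), -1), Add(-27, Add(-3, -19))), Mul(-1, 34)) = Add(Mul(Rational(1, 2), Pow(Add(-81, Mul(4, -22)), -1), Add(-27, -22)), -34) = Add(Mul(Rational(1, 2), Pow(Add(-81, -88), -1), -49), -34) = Add(Mul(Rational(1, 2), Pow(-169, -1), -49), -34) = Add(Mul(Rational(1, 2), Rational(-1, 169), -49), -34) = Add(Rational(49, 338), -34) = Rational(-11443, 338) ≈ -33.855)
Mul(Function('P')(0), G) = Mul(5, Rational(-11443, 338)) = Rational(-57215, 338)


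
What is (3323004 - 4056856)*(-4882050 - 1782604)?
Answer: 4890869667208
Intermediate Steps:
(3323004 - 4056856)*(-4882050 - 1782604) = -733852*(-6664654) = 4890869667208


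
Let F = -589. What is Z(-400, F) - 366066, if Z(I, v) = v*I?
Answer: -130466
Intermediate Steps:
Z(I, v) = I*v
Z(-400, F) - 366066 = -400*(-589) - 366066 = 235600 - 366066 = -130466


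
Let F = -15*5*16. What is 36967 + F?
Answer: 35767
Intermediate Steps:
F = -1200 (F = -75*16 = -1200)
36967 + F = 36967 - 1200 = 35767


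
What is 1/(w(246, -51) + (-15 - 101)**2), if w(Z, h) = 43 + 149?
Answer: 1/13648 ≈ 7.3271e-5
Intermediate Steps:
w(Z, h) = 192
1/(w(246, -51) + (-15 - 101)**2) = 1/(192 + (-15 - 101)**2) = 1/(192 + (-116)**2) = 1/(192 + 13456) = 1/13648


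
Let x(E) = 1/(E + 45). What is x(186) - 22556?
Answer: -5210435/231 ≈ -22556.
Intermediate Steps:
x(E) = 1/(45 + E)
x(186) - 22556 = 1/(45 + 186) - 22556 = 1/231 - 22556 = -5210435/231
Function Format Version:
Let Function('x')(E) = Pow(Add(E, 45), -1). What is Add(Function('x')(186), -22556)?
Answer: Rational(-5210435, 231) ≈ -22556.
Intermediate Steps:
Function('x')(E) = Pow(Add(45, E), -1)
Add(Function('x')(186), -22556) = Add(Pow(Add(45, 186), -1), -22556) = Add(Pow(231, -1), -22556) = Add(Rational(1, 231), -22556) = Rational(-5210435, 231)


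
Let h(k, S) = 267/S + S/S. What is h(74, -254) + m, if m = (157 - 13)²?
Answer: 5266931/254 ≈ 20736.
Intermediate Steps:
h(k, S) = 1 + 267/S (h(k, S) = 267/S + 1 = 1 + 267/S)
m = 20736 (m = 144² = 20736)
h(74, -254) + m = (267 - 254)/(-254) + 20736 = -1/254*13 + 20736 = -13/254 + 20736 = 5266931/254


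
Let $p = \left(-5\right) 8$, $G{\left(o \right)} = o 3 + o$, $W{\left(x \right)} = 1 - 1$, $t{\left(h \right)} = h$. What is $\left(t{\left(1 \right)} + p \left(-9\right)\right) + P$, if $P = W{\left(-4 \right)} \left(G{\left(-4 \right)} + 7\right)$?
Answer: $361$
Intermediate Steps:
$W{\left(x \right)} = 0$
$G{\left(o \right)} = 4 o$ ($G{\left(o \right)} = 3 o + o = 4 o$)
$p = -40$
$P = 0$ ($P = 0 \left(4 \left(-4\right) + 7\right) = 0 \left(-16 + 7\right) = 0 \left(-9\right) = 0$)
$\left(t{\left(1 \right)} + p \left(-9\right)\right) + P = \left(1 - -360\right) + 0 = \left(1 + 360\right) + 0 = 361 + 0 = 361$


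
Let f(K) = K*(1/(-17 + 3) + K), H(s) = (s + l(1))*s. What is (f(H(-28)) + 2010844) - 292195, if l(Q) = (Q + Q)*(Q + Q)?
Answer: 2170185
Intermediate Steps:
l(Q) = 4*Q² (l(Q) = (2*Q)*(2*Q) = 4*Q²)
H(s) = s*(4 + s) (H(s) = (s + 4*1²)*s = (s + 4*1)*s = (s + 4)*s = (4 + s)*s = s*(4 + s))
f(K) = K*(-1/14 + K) (f(K) = K*(1/(-14) + K) = K*(-1/14 + K))
(f(H(-28)) + 2010844) - 292195 = ((-28*(4 - 28))*(-1/14 - 28*(4 - 28)) + 2010844) - 292195 = ((-28*(-24))*(-1/14 - 28*(-24)) + 2010844) - 292195 = (672*(-1/14 + 672) + 2010844) - 292195 = (672*(9407/14) + 2010844) - 292195 = (451536 + 2010844) - 292195 = 2462380 - 292195 = 2170185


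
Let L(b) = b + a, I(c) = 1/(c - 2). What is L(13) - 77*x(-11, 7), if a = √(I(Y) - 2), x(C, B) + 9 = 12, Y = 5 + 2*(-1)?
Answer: -218 + I ≈ -218.0 + 1.0*I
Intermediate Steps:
Y = 3 (Y = 5 - 2 = 3)
x(C, B) = 3 (x(C, B) = -9 + 12 = 3)
I(c) = 1/(-2 + c)
a = I (a = √(1/(-2 + 3) - 2) = √(1/1 - 2) = √(1 - 2) = √(-1) = I ≈ 1.0*I)
L(b) = I + b (L(b) = b + I = I + b)
L(13) - 77*x(-11, 7) = (I + 13) - 77*3 = (13 + I) - 231 = -218 + I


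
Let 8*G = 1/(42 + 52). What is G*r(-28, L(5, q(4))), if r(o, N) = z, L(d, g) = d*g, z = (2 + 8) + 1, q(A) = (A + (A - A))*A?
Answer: 11/752 ≈ 0.014628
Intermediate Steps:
q(A) = A² (q(A) = (A + 0)*A = A*A = A²)
z = 11 (z = 10 + 1 = 11)
r(o, N) = 11
G = 1/752 (G = 1/(8*(42 + 52)) = (⅛)/94 = (⅛)*(1/94) = 1/752 ≈ 0.0013298)
G*r(-28, L(5, q(4))) = (1/752)*11 = 11/752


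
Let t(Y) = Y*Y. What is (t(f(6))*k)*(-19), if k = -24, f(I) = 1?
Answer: 456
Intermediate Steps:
t(Y) = Y²
(t(f(6))*k)*(-19) = (1²*(-24))*(-19) = (1*(-24))*(-19) = -24*(-19) = 456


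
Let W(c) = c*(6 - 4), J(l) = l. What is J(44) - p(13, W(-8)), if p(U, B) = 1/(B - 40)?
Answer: 2465/56 ≈ 44.018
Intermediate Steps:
W(c) = 2*c (W(c) = c*2 = 2*c)
p(U, B) = 1/(-40 + B)
J(44) - p(13, W(-8)) = 44 - 1/(-40 + 2*(-8)) = 44 - 1/(-40 - 16) = 44 - 1/(-56) = 44 - 1*(-1/56) = 44 + 1/56 = 2465/56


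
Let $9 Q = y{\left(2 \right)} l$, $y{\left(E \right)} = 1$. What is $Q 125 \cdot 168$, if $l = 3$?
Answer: $7000$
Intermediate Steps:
$Q = \frac{1}{3}$ ($Q = \frac{1 \cdot 3}{9} = \frac{1}{9} \cdot 3 = \frac{1}{3} \approx 0.33333$)
$Q 125 \cdot 168 = \frac{1}{3} \cdot 125 \cdot 168 = \frac{125}{3} \cdot 168 = 7000$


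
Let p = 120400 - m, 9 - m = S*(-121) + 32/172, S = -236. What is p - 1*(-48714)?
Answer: 8499431/43 ≈ 1.9766e+5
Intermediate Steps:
m = -1227529/43 (m = 9 - (-236*(-121) + 32/172) = 9 - (28556 + 32*(1/172)) = 9 - (28556 + 8/43) = 9 - 1*1227916/43 = 9 - 1227916/43 = -1227529/43 ≈ -28547.)
p = 6404729/43 (p = 120400 - 1*(-1227529/43) = 120400 + 1227529/43 = 6404729/43 ≈ 1.4895e+5)
p - 1*(-48714) = 6404729/43 - 1*(-48714) = 6404729/43 + 48714 = 8499431/43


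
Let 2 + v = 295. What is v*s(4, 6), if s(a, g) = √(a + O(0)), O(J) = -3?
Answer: 293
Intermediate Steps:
v = 293 (v = -2 + 295 = 293)
s(a, g) = √(-3 + a) (s(a, g) = √(a - 3) = √(-3 + a))
v*s(4, 6) = 293*√(-3 + 4) = 293*√1 = 293*1 = 293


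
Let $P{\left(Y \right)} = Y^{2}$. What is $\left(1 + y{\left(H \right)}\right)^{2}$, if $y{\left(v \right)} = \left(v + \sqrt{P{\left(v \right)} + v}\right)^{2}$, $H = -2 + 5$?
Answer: $916 + 528 \sqrt{3} \approx 1830.5$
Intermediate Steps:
$H = 3$
$y{\left(v \right)} = \left(v + \sqrt{v + v^{2}}\right)^{2}$ ($y{\left(v \right)} = \left(v + \sqrt{v^{2} + v}\right)^{2} = \left(v + \sqrt{v + v^{2}}\right)^{2}$)
$\left(1 + y{\left(H \right)}\right)^{2} = \left(1 + \left(3 + \sqrt{3 \left(1 + 3\right)}\right)^{2}\right)^{2} = \left(1 + \left(3 + \sqrt{3 \cdot 4}\right)^{2}\right)^{2} = \left(1 + \left(3 + \sqrt{12}\right)^{2}\right)^{2} = \left(1 + \left(3 + 2 \sqrt{3}\right)^{2}\right)^{2}$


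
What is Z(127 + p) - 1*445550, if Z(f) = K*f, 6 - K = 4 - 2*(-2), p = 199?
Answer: -446202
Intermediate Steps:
K = -2 (K = 6 - (4 - 2*(-2)) = 6 - (4 + 4) = 6 - 1*8 = 6 - 8 = -2)
Z(f) = -2*f
Z(127 + p) - 1*445550 = -2*(127 + 199) - 1*445550 = -2*326 - 445550 = -652 - 445550 = -446202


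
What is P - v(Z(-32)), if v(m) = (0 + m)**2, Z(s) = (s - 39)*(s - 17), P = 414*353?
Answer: -11957299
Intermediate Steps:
P = 146142
Z(s) = (-39 + s)*(-17 + s)
v(m) = m**2
P - v(Z(-32)) = 146142 - (663 + (-32)**2 - 56*(-32))**2 = 146142 - (663 + 1024 + 1792)**2 = 146142 - 1*3479**2 = 146142 - 1*12103441 = 146142 - 12103441 = -11957299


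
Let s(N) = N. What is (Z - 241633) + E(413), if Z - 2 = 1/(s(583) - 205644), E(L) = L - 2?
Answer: -49464814421/205061 ≈ -2.4122e+5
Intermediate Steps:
E(L) = -2 + L
Z = 410121/205061 (Z = 2 + 1/(583 - 205644) = 2 + 1/(-205061) = 2 - 1/205061 = 410121/205061 ≈ 2.0000)
(Z - 241633) + E(413) = (410121/205061 - 241633) + (-2 + 413) = -49549094492/205061 + 411 = -49464814421/205061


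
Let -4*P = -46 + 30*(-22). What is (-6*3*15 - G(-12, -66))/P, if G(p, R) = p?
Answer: -516/353 ≈ -1.4618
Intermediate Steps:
P = 353/2 (P = -(-46 + 30*(-22))/4 = -(-46 - 660)/4 = -¼*(-706) = 353/2 ≈ 176.50)
(-6*3*15 - G(-12, -66))/P = (-6*3*15 - 1*(-12))/(353/2) = (-18*15 + 12)*(2/353) = (-270 + 12)*(2/353) = -258*2/353 = -516/353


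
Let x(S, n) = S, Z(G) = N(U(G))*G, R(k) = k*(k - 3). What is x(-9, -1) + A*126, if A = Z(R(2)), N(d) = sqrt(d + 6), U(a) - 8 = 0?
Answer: -9 - 252*sqrt(14) ≈ -951.90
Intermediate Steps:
U(a) = 8 (U(a) = 8 + 0 = 8)
N(d) = sqrt(6 + d)
R(k) = k*(-3 + k)
Z(G) = G*sqrt(14) (Z(G) = sqrt(6 + 8)*G = sqrt(14)*G = G*sqrt(14))
A = -2*sqrt(14) (A = (2*(-3 + 2))*sqrt(14) = (2*(-1))*sqrt(14) = -2*sqrt(14) ≈ -7.4833)
x(-9, -1) + A*126 = -9 - 2*sqrt(14)*126 = -9 - 252*sqrt(14)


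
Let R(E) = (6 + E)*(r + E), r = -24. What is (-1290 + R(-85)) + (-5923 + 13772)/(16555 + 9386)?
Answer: 189921910/25941 ≈ 7321.3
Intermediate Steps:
R(E) = (-24 + E)*(6 + E) (R(E) = (6 + E)*(-24 + E) = (-24 + E)*(6 + E))
(-1290 + R(-85)) + (-5923 + 13772)/(16555 + 9386) = (-1290 + (-144 + (-85)² - 18*(-85))) + (-5923 + 13772)/(16555 + 9386) = (-1290 + (-144 + 7225 + 1530)) + 7849/25941 = (-1290 + 8611) + 7849*(1/25941) = 7321 + 7849/25941 = 189921910/25941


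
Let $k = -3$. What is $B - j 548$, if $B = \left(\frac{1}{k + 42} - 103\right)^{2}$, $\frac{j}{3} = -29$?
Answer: $\frac{88643452}{1521} \approx 58280.0$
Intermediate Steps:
$j = -87$ ($j = 3 \left(-29\right) = -87$)
$B = \frac{16128256}{1521}$ ($B = \left(\frac{1}{-3 + 42} - 103\right)^{2} = \left(\frac{1}{39} - 103\right)^{2} = \left(- \frac{4016}{39}\right)^{2} = \frac{16128256}{1521} \approx 10604.0$)
$B - j 548 = \frac{16128256}{1521} - \left(-87\right) 548 = \frac{16128256}{1521} - -47676 = \frac{16128256}{1521} + 47676 = \frac{88643452}{1521}$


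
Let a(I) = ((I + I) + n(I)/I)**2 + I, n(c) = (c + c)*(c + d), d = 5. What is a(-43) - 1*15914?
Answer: 10287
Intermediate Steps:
n(c) = 2*c*(5 + c) (n(c) = (c + c)*(c + 5) = (2*c)*(5 + c) = 2*c*(5 + c))
a(I) = I + (10 + 4*I)**2 (a(I) = ((I + I) + (2*I*(5 + I))/I)**2 + I = (2*I + (10 + 2*I))**2 + I = (10 + 4*I)**2 + I = I + (10 + 4*I)**2)
a(-43) - 1*15914 = (-43 + 4*(5 + 2*(-43))**2) - 1*15914 = (-43 + 4*(5 - 86)**2) - 15914 = (-43 + 4*(-81)**2) - 15914 = (-43 + 4*6561) - 15914 = (-43 + 26244) - 15914 = 26201 - 15914 = 10287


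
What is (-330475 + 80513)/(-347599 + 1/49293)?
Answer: 6160688433/8567098753 ≈ 0.71911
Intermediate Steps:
(-330475 + 80513)/(-347599 + 1/49293) = -249962/(-347599 + 1/49293) = -249962/(-17134197506/49293) = -249962*(-49293/17134197506) = 6160688433/8567098753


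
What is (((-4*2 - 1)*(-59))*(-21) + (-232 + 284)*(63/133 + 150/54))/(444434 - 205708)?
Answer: -1877909/40822146 ≈ -0.046002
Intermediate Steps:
(((-4*2 - 1)*(-59))*(-21) + (-232 + 284)*(63/133 + 150/54))/(444434 - 205708) = (((-8 - 1)*(-59))*(-21) + 52*(63*(1/133) + 150*(1/54)))/238726 = (-9*(-59)*(-21) + 52*(9/19 + 25/9))*(1/238726) = (531*(-21) + 52*(556/171))*(1/238726) = (-11151 + 28912/171)*(1/238726) = -1877909/171*1/238726 = -1877909/40822146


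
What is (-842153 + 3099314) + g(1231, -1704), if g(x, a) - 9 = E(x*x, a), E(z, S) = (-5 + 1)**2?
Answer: 2257186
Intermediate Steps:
E(z, S) = 16 (E(z, S) = (-4)**2 = 16)
g(x, a) = 25 (g(x, a) = 9 + 16 = 25)
(-842153 + 3099314) + g(1231, -1704) = (-842153 + 3099314) + 25 = 2257161 + 25 = 2257186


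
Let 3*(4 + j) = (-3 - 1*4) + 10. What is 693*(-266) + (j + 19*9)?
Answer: -184170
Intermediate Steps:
j = -3 (j = -4 + ((-3 - 1*4) + 10)/3 = -4 + ((-3 - 4) + 10)/3 = -4 + (-7 + 10)/3 = -4 + (⅓)*3 = -4 + 1 = -3)
693*(-266) + (j + 19*9) = 693*(-266) + (-3 + 19*9) = -184338 + (-3 + 171) = -184338 + 168 = -184170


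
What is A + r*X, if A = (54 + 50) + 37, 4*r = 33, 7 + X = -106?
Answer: -3165/4 ≈ -791.25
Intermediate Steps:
X = -113 (X = -7 - 106 = -113)
r = 33/4 (r = (¼)*33 = 33/4 ≈ 8.2500)
A = 141 (A = 104 + 37 = 141)
A + r*X = 141 + (33/4)*(-113) = 141 - 3729/4 = -3165/4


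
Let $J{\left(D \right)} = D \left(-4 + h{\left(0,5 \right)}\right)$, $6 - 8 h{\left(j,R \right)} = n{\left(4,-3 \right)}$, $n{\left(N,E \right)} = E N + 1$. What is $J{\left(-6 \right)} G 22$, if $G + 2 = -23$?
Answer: $- \frac{12375}{2} \approx -6187.5$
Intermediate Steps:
$G = -25$ ($G = -2 - 23 = -25$)
$n{\left(N,E \right)} = 1 + E N$
$h{\left(j,R \right)} = \frac{17}{8}$ ($h{\left(j,R \right)} = \frac{3}{4} - \frac{1 - 12}{8} = \frac{3}{4} - - \frac{11}{8} = \frac{3}{4} + \frac{11}{8} = \frac{17}{8}$)
$J{\left(D \right)} = - \frac{15 D}{8}$ ($J{\left(D \right)} = D \left(-4 + \frac{17}{8}\right) = D \left(- \frac{15}{8}\right) = - \frac{15 D}{8}$)
$J{\left(-6 \right)} G 22 = \left(- \frac{15}{8}\right) \left(-6\right) \left(-25\right) 22 = \frac{45}{4} \left(-25\right) 22 = \left(- \frac{1125}{4}\right) 22 = - \frac{12375}{2}$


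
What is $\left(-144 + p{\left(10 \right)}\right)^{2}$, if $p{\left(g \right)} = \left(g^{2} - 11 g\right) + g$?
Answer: $20736$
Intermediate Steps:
$p{\left(g \right)} = g^{2} - 10 g$
$\left(-144 + p{\left(10 \right)}\right)^{2} = \left(-144 + 10 \left(-10 + 10\right)\right)^{2} = \left(-144 + 10 \cdot 0\right)^{2} = \left(-144 + 0\right)^{2} = \left(-144\right)^{2} = 20736$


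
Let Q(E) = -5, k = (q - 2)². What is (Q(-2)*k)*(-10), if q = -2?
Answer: 800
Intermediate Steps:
k = 16 (k = (-2 - 2)² = (-4)² = 16)
(Q(-2)*k)*(-10) = -5*16*(-10) = -80*(-10) = 800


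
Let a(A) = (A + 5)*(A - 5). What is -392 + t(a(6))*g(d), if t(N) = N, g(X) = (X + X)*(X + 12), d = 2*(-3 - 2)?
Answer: -832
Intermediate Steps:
d = -10 (d = 2*(-5) = -10)
g(X) = 2*X*(12 + X) (g(X) = (2*X)*(12 + X) = 2*X*(12 + X))
a(A) = (-5 + A)*(5 + A) (a(A) = (5 + A)*(-5 + A) = (-5 + A)*(5 + A))
-392 + t(a(6))*g(d) = -392 + (-25 + 6²)*(2*(-10)*(12 - 10)) = -392 + (-25 + 36)*(2*(-10)*2) = -392 + 11*(-40) = -392 - 440 = -832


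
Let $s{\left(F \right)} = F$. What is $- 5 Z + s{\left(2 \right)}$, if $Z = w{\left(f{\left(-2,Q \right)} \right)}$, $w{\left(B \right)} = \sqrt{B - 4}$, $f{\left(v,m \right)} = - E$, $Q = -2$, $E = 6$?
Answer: $2 - 5 i \sqrt{10} \approx 2.0 - 15.811 i$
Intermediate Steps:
$f{\left(v,m \right)} = -6$ ($f{\left(v,m \right)} = \left(-1\right) 6 = -6$)
$w{\left(B \right)} = \sqrt{-4 + B}$
$Z = i \sqrt{10}$ ($Z = \sqrt{-4 - 6} = \sqrt{-10} = i \sqrt{10} \approx 3.1623 i$)
$- 5 Z + s{\left(2 \right)} = - 5 i \sqrt{10} + 2 = 2 - 5 i \sqrt{10}$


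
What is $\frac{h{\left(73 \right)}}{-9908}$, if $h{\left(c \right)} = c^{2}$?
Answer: $- \frac{5329}{9908} \approx -0.53785$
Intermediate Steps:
$\frac{h{\left(73 \right)}}{-9908} = \frac{73^{2}}{-9908} = 5329 \left(- \frac{1}{9908}\right) = - \frac{5329}{9908}$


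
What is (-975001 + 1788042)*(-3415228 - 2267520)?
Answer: -4620307116668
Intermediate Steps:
(-975001 + 1788042)*(-3415228 - 2267520) = 813041*(-5682748) = -4620307116668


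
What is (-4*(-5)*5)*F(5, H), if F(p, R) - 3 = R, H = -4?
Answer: -100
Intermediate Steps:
F(p, R) = 3 + R
(-4*(-5)*5)*F(5, H) = (-4*(-5)*5)*(3 - 4) = (20*5)*(-1) = 100*(-1) = -100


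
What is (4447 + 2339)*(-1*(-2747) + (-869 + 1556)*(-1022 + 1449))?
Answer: 2009307456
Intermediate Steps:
(4447 + 2339)*(-1*(-2747) + (-869 + 1556)*(-1022 + 1449)) = 6786*(2747 + 687*427) = 6786*(2747 + 293349) = 6786*296096 = 2009307456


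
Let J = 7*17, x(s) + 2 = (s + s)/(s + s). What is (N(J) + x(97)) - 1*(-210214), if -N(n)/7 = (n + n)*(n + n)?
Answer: -186295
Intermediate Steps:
x(s) = -1 (x(s) = -2 + (s + s)/(s + s) = -2 + (2*s)/((2*s)) = -2 + (2*s)*(1/(2*s)) = -2 + 1 = -1)
J = 119
N(n) = -28*n**2 (N(n) = -7*(n + n)*(n + n) = -7*2*n*2*n = -28*n**2)
(N(J) + x(97)) - 1*(-210214) = (-28*119**2 - 1) - 1*(-210214) = (-28*14161 - 1) + 210214 = (-396508 - 1) + 210214 = -396509 + 210214 = -186295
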